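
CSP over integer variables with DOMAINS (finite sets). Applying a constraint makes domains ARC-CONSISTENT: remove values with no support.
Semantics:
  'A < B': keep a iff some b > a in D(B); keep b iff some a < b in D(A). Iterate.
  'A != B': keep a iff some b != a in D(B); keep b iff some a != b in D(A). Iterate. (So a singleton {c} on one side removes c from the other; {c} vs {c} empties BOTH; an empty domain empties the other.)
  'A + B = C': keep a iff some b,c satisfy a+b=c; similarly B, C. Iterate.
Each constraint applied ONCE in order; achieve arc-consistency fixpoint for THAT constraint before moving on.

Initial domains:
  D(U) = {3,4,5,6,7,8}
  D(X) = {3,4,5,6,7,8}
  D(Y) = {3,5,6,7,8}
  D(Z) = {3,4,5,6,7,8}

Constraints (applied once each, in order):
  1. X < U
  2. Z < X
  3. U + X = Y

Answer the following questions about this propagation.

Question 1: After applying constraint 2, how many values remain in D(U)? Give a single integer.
Answer: 5

Derivation:
Constraint 1 (X < U) on D(X)={3,4,5,6,7,8} D(U)={3,4,5,6,7,8}: X {3,4,5,6,7,8}->{3,4,5,6,7}; U {3,4,5,6,7,8}->{4,5,6,7,8}
Constraint 2 (Z < X) on D(Z)={3,4,5,6,7,8} D(X)={3,4,5,6,7}: Z {3,4,5,6,7,8}->{3,4,5,6}; X {3,4,5,6,7}->{4,5,6,7}
So after constraint 2: D(U)={4,5,6,7,8}, size = 5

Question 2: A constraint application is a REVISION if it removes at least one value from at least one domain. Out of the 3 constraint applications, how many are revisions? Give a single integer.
Answer: 3

Derivation:
Constraint 1 (X < U) on D(X)={3,4,5,6,7,8} D(U)={3,4,5,6,7,8}: X {3,4,5,6,7,8}->{3,4,5,6,7}; U {3,4,5,6,7,8}->{4,5,6,7,8} => REVISION
Constraint 2 (Z < X) on D(Z)={3,4,5,6,7,8} D(X)={3,4,5,6,7}: Z {3,4,5,6,7,8}->{3,4,5,6}; X {3,4,5,6,7}->{4,5,6,7} => REVISION
Constraint 3 (U + X = Y) on D(U)={4,5,6,7,8} D(X)={4,5,6,7} D(Y)={3,5,6,7,8}: U {4,5,6,7,8}->{4}; X {4,5,6,7}->{4}; Y {3,5,6,7,8}->{8} => REVISION
Total revisions = 3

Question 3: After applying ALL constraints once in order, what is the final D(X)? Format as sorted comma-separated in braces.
Constraint 1 (X < U) on D(X)={3,4,5,6,7,8} D(U)={3,4,5,6,7,8}: X {3,4,5,6,7,8}->{3,4,5,6,7}; U {3,4,5,6,7,8}->{4,5,6,7,8}
Constraint 2 (Z < X) on D(Z)={3,4,5,6,7,8} D(X)={3,4,5,6,7}: Z {3,4,5,6,7,8}->{3,4,5,6}; X {3,4,5,6,7}->{4,5,6,7}
Constraint 3 (U + X = Y) on D(U)={4,5,6,7,8} D(X)={4,5,6,7} D(Y)={3,5,6,7,8}: U {4,5,6,7,8}->{4}; X {4,5,6,7}->{4}; Y {3,5,6,7,8}->{8}
So after all 3 constraints: D(X) = {4}

Answer: {4}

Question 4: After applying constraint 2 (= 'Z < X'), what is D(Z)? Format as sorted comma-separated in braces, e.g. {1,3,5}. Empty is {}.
Constraint 1 (X < U) on D(X)={3,4,5,6,7,8} D(U)={3,4,5,6,7,8}: X {3,4,5,6,7,8}->{3,4,5,6,7}; U {3,4,5,6,7,8}->{4,5,6,7,8}
Constraint 2 (Z < X) on D(Z)={3,4,5,6,7,8} D(X)={3,4,5,6,7}: Z {3,4,5,6,7,8}->{3,4,5,6}; X {3,4,5,6,7}->{4,5,6,7}
So after constraint 2: D(Z) = {3,4,5,6}

Answer: {3,4,5,6}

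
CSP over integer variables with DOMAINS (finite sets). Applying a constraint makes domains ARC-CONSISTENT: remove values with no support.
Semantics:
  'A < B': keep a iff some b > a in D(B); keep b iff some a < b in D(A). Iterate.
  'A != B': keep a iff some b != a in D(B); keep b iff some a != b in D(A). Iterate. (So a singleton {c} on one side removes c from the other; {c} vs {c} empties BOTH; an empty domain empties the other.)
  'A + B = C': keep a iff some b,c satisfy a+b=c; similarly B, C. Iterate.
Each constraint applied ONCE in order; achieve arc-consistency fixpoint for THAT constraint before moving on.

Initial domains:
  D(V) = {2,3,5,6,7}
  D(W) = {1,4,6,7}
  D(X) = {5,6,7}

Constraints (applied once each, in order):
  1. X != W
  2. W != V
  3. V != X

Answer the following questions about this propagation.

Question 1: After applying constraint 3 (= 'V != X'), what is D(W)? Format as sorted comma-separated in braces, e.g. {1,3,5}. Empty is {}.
Answer: {1,4,6,7}

Derivation:
Constraint 1 (X != W) on D(X)={5,6,7} D(W)={1,4,6,7}: no change
Constraint 2 (W != V) on D(W)={1,4,6,7} D(V)={2,3,5,6,7}: no change
Constraint 3 (V != X) on D(V)={2,3,5,6,7} D(X)={5,6,7}: no change
So after constraint 3: D(W) = {1,4,6,7}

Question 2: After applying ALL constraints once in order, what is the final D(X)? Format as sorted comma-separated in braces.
Answer: {5,6,7}

Derivation:
Constraint 1 (X != W) on D(X)={5,6,7} D(W)={1,4,6,7}: no change
Constraint 2 (W != V) on D(W)={1,4,6,7} D(V)={2,3,5,6,7}: no change
Constraint 3 (V != X) on D(V)={2,3,5,6,7} D(X)={5,6,7}: no change
So after all 3 constraints: D(X) = {5,6,7}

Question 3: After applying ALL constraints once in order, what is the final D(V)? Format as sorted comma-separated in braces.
Answer: {2,3,5,6,7}

Derivation:
Constraint 1 (X != W) on D(X)={5,6,7} D(W)={1,4,6,7}: no change
Constraint 2 (W != V) on D(W)={1,4,6,7} D(V)={2,3,5,6,7}: no change
Constraint 3 (V != X) on D(V)={2,3,5,6,7} D(X)={5,6,7}: no change
So after all 3 constraints: D(V) = {2,3,5,6,7}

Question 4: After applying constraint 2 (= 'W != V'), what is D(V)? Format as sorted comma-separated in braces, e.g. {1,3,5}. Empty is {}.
Constraint 1 (X != W) on D(X)={5,6,7} D(W)={1,4,6,7}: no change
Constraint 2 (W != V) on D(W)={1,4,6,7} D(V)={2,3,5,6,7}: no change
So after constraint 2: D(V) = {2,3,5,6,7}

Answer: {2,3,5,6,7}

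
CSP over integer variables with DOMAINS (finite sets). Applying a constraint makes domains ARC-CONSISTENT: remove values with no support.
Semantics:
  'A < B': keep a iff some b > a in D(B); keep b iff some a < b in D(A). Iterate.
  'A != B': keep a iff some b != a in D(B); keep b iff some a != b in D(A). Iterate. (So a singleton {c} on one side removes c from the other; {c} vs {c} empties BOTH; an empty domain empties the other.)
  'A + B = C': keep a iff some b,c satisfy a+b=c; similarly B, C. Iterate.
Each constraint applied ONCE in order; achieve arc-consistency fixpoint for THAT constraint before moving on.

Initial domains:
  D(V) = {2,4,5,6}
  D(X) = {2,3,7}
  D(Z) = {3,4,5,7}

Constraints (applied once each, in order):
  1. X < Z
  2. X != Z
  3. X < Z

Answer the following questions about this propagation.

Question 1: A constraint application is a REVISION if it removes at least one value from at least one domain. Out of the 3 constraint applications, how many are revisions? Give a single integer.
Constraint 1 (X < Z) on D(X)={2,3,7} D(Z)={3,4,5,7}: X {2,3,7}->{2,3} => REVISION
Constraint 2 (X != Z) on D(X)={2,3} D(Z)={3,4,5,7}: no change => not a revision
Constraint 3 (X < Z) on D(X)={2,3} D(Z)={3,4,5,7}: no change => not a revision
Total revisions = 1

Answer: 1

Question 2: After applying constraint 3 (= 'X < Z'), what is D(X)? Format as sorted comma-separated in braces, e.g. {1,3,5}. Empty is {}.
Constraint 1 (X < Z) on D(X)={2,3,7} D(Z)={3,4,5,7}: X {2,3,7}->{2,3}
Constraint 2 (X != Z) on D(X)={2,3} D(Z)={3,4,5,7}: no change
Constraint 3 (X < Z) on D(X)={2,3} D(Z)={3,4,5,7}: no change
So after constraint 3: D(X) = {2,3}

Answer: {2,3}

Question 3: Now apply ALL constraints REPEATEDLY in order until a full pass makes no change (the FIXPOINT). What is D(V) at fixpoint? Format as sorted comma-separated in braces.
pass 0 (initial): D(V)={2,4,5,6}
pass 1: X {2,3,7}->{2,3}
pass 2: no change
Fixpoint after 2 passes: D(V) = {2,4,5,6}

Answer: {2,4,5,6}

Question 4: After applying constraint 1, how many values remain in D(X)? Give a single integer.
Answer: 2

Derivation:
Constraint 1 (X < Z) on D(X)={2,3,7} D(Z)={3,4,5,7}: X {2,3,7}->{2,3}
So after constraint 1: D(X)={2,3}, size = 2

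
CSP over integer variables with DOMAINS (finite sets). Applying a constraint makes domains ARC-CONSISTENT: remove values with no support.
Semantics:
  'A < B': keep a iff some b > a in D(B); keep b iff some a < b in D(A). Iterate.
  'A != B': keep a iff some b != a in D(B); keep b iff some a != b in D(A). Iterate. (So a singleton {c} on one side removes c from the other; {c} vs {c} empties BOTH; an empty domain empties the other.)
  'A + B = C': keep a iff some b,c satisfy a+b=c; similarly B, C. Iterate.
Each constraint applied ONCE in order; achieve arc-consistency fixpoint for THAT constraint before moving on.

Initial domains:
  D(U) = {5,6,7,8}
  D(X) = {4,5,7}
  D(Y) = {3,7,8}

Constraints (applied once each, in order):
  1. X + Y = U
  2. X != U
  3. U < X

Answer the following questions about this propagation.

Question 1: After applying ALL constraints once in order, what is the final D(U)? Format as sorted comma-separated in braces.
Answer: {}

Derivation:
Constraint 1 (X + Y = U) on D(X)={4,5,7} D(Y)={3,7,8} D(U)={5,6,7,8}: X {4,5,7}->{4,5}; Y {3,7,8}->{3}; U {5,6,7,8}->{7,8}
Constraint 2 (X != U) on D(X)={4,5} D(U)={7,8}: no change
Constraint 3 (U < X) on D(U)={7,8} D(X)={4,5}: U {7,8}->{}; X {4,5}->{}
So after all 3 constraints: D(U) = {}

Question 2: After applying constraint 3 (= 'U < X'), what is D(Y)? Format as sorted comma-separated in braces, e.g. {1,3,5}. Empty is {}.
Answer: {3}

Derivation:
Constraint 1 (X + Y = U) on D(X)={4,5,7} D(Y)={3,7,8} D(U)={5,6,7,8}: X {4,5,7}->{4,5}; Y {3,7,8}->{3}; U {5,6,7,8}->{7,8}
Constraint 2 (X != U) on D(X)={4,5} D(U)={7,8}: no change
Constraint 3 (U < X) on D(U)={7,8} D(X)={4,5}: U {7,8}->{}; X {4,5}->{}
So after constraint 3: D(Y) = {3}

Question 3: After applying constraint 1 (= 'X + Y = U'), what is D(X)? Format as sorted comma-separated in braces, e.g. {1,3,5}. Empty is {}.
Answer: {4,5}

Derivation:
Constraint 1 (X + Y = U) on D(X)={4,5,7} D(Y)={3,7,8} D(U)={5,6,7,8}: X {4,5,7}->{4,5}; Y {3,7,8}->{3}; U {5,6,7,8}->{7,8}
So after constraint 1: D(X) = {4,5}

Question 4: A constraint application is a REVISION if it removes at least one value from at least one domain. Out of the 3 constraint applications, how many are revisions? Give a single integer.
Answer: 2

Derivation:
Constraint 1 (X + Y = U) on D(X)={4,5,7} D(Y)={3,7,8} D(U)={5,6,7,8}: X {4,5,7}->{4,5}; Y {3,7,8}->{3}; U {5,6,7,8}->{7,8} => REVISION
Constraint 2 (X != U) on D(X)={4,5} D(U)={7,8}: no change => not a revision
Constraint 3 (U < X) on D(U)={7,8} D(X)={4,5}: U {7,8}->{}; X {4,5}->{} => REVISION
Total revisions = 2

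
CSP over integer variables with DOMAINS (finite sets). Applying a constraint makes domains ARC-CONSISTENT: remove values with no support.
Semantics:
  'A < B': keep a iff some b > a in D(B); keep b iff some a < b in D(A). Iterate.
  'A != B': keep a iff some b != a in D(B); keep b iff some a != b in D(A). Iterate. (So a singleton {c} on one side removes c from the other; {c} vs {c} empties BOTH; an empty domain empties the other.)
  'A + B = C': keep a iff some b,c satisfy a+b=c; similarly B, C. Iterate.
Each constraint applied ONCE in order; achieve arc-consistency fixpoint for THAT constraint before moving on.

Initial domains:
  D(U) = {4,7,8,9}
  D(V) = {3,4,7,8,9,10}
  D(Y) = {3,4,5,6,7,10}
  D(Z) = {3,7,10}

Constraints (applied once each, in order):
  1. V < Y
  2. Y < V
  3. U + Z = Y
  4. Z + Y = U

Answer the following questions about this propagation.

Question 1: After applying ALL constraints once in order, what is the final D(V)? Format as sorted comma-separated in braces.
Answer: {7,8,9}

Derivation:
Constraint 1 (V < Y) on D(V)={3,4,7,8,9,10} D(Y)={3,4,5,6,7,10}: V {3,4,7,8,9,10}->{3,4,7,8,9}; Y {3,4,5,6,7,10}->{4,5,6,7,10}
Constraint 2 (Y < V) on D(Y)={4,5,6,7,10} D(V)={3,4,7,8,9}: Y {4,5,6,7,10}->{4,5,6,7}; V {3,4,7,8,9}->{7,8,9}
Constraint 3 (U + Z = Y) on D(U)={4,7,8,9} D(Z)={3,7,10} D(Y)={4,5,6,7}: U {4,7,8,9}->{4}; Z {3,7,10}->{3}; Y {4,5,6,7}->{7}
Constraint 4 (Z + Y = U) on D(Z)={3} D(Y)={7} D(U)={4}: Z {3}->{}; Y {7}->{}; U {4}->{}
So after all 4 constraints: D(V) = {7,8,9}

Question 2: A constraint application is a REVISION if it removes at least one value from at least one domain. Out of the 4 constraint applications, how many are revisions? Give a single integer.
Answer: 4

Derivation:
Constraint 1 (V < Y) on D(V)={3,4,7,8,9,10} D(Y)={3,4,5,6,7,10}: V {3,4,7,8,9,10}->{3,4,7,8,9}; Y {3,4,5,6,7,10}->{4,5,6,7,10} => REVISION
Constraint 2 (Y < V) on D(Y)={4,5,6,7,10} D(V)={3,4,7,8,9}: Y {4,5,6,7,10}->{4,5,6,7}; V {3,4,7,8,9}->{7,8,9} => REVISION
Constraint 3 (U + Z = Y) on D(U)={4,7,8,9} D(Z)={3,7,10} D(Y)={4,5,6,7}: U {4,7,8,9}->{4}; Z {3,7,10}->{3}; Y {4,5,6,7}->{7} => REVISION
Constraint 4 (Z + Y = U) on D(Z)={3} D(Y)={7} D(U)={4}: Z {3}->{}; Y {7}->{}; U {4}->{} => REVISION
Total revisions = 4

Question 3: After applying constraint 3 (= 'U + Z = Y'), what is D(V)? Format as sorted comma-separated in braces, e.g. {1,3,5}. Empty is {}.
Constraint 1 (V < Y) on D(V)={3,4,7,8,9,10} D(Y)={3,4,5,6,7,10}: V {3,4,7,8,9,10}->{3,4,7,8,9}; Y {3,4,5,6,7,10}->{4,5,6,7,10}
Constraint 2 (Y < V) on D(Y)={4,5,6,7,10} D(V)={3,4,7,8,9}: Y {4,5,6,7,10}->{4,5,6,7}; V {3,4,7,8,9}->{7,8,9}
Constraint 3 (U + Z = Y) on D(U)={4,7,8,9} D(Z)={3,7,10} D(Y)={4,5,6,7}: U {4,7,8,9}->{4}; Z {3,7,10}->{3}; Y {4,5,6,7}->{7}
So after constraint 3: D(V) = {7,8,9}

Answer: {7,8,9}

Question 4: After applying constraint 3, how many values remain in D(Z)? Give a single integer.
Answer: 1

Derivation:
Constraint 1 (V < Y) on D(V)={3,4,7,8,9,10} D(Y)={3,4,5,6,7,10}: V {3,4,7,8,9,10}->{3,4,7,8,9}; Y {3,4,5,6,7,10}->{4,5,6,7,10}
Constraint 2 (Y < V) on D(Y)={4,5,6,7,10} D(V)={3,4,7,8,9}: Y {4,5,6,7,10}->{4,5,6,7}; V {3,4,7,8,9}->{7,8,9}
Constraint 3 (U + Z = Y) on D(U)={4,7,8,9} D(Z)={3,7,10} D(Y)={4,5,6,7}: U {4,7,8,9}->{4}; Z {3,7,10}->{3}; Y {4,5,6,7}->{7}
So after constraint 3: D(Z)={3}, size = 1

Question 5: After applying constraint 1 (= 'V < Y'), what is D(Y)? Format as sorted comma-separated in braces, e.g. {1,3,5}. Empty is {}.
Answer: {4,5,6,7,10}

Derivation:
Constraint 1 (V < Y) on D(V)={3,4,7,8,9,10} D(Y)={3,4,5,6,7,10}: V {3,4,7,8,9,10}->{3,4,7,8,9}; Y {3,4,5,6,7,10}->{4,5,6,7,10}
So after constraint 1: D(Y) = {4,5,6,7,10}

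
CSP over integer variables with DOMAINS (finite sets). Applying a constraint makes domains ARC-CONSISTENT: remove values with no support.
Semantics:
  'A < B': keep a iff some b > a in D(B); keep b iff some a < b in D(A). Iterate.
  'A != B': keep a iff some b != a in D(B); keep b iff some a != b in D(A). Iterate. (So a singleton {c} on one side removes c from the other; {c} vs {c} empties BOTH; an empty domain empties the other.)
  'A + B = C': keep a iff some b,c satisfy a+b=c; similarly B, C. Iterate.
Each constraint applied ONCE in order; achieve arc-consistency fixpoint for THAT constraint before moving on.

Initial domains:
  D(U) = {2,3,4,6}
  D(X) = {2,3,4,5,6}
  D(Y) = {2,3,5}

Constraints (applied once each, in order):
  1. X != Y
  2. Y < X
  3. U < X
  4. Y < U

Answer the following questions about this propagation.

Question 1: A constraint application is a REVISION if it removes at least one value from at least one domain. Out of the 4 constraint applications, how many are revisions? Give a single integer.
Constraint 1 (X != Y) on D(X)={2,3,4,5,6} D(Y)={2,3,5}: no change => not a revision
Constraint 2 (Y < X) on D(Y)={2,3,5} D(X)={2,3,4,5,6}: X {2,3,4,5,6}->{3,4,5,6} => REVISION
Constraint 3 (U < X) on D(U)={2,3,4,6} D(X)={3,4,5,6}: U {2,3,4,6}->{2,3,4} => REVISION
Constraint 4 (Y < U) on D(Y)={2,3,5} D(U)={2,3,4}: Y {2,3,5}->{2,3}; U {2,3,4}->{3,4} => REVISION
Total revisions = 3

Answer: 3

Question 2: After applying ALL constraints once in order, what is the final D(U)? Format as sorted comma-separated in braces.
Answer: {3,4}

Derivation:
Constraint 1 (X != Y) on D(X)={2,3,4,5,6} D(Y)={2,3,5}: no change
Constraint 2 (Y < X) on D(Y)={2,3,5} D(X)={2,3,4,5,6}: X {2,3,4,5,6}->{3,4,5,6}
Constraint 3 (U < X) on D(U)={2,3,4,6} D(X)={3,4,5,6}: U {2,3,4,6}->{2,3,4}
Constraint 4 (Y < U) on D(Y)={2,3,5} D(U)={2,3,4}: Y {2,3,5}->{2,3}; U {2,3,4}->{3,4}
So after all 4 constraints: D(U) = {3,4}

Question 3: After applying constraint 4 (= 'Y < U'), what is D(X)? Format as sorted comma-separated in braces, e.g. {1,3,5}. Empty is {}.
Constraint 1 (X != Y) on D(X)={2,3,4,5,6} D(Y)={2,3,5}: no change
Constraint 2 (Y < X) on D(Y)={2,3,5} D(X)={2,3,4,5,6}: X {2,3,4,5,6}->{3,4,5,6}
Constraint 3 (U < X) on D(U)={2,3,4,6} D(X)={3,4,5,6}: U {2,3,4,6}->{2,3,4}
Constraint 4 (Y < U) on D(Y)={2,3,5} D(U)={2,3,4}: Y {2,3,5}->{2,3}; U {2,3,4}->{3,4}
So after constraint 4: D(X) = {3,4,5,6}

Answer: {3,4,5,6}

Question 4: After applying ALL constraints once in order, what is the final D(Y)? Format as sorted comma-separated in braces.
Constraint 1 (X != Y) on D(X)={2,3,4,5,6} D(Y)={2,3,5}: no change
Constraint 2 (Y < X) on D(Y)={2,3,5} D(X)={2,3,4,5,6}: X {2,3,4,5,6}->{3,4,5,6}
Constraint 3 (U < X) on D(U)={2,3,4,6} D(X)={3,4,5,6}: U {2,3,4,6}->{2,3,4}
Constraint 4 (Y < U) on D(Y)={2,3,5} D(U)={2,3,4}: Y {2,3,5}->{2,3}; U {2,3,4}->{3,4}
So after all 4 constraints: D(Y) = {2,3}

Answer: {2,3}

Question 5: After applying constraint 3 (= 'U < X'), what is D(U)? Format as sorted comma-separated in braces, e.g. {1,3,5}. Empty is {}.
Answer: {2,3,4}

Derivation:
Constraint 1 (X != Y) on D(X)={2,3,4,5,6} D(Y)={2,3,5}: no change
Constraint 2 (Y < X) on D(Y)={2,3,5} D(X)={2,3,4,5,6}: X {2,3,4,5,6}->{3,4,5,6}
Constraint 3 (U < X) on D(U)={2,3,4,6} D(X)={3,4,5,6}: U {2,3,4,6}->{2,3,4}
So after constraint 3: D(U) = {2,3,4}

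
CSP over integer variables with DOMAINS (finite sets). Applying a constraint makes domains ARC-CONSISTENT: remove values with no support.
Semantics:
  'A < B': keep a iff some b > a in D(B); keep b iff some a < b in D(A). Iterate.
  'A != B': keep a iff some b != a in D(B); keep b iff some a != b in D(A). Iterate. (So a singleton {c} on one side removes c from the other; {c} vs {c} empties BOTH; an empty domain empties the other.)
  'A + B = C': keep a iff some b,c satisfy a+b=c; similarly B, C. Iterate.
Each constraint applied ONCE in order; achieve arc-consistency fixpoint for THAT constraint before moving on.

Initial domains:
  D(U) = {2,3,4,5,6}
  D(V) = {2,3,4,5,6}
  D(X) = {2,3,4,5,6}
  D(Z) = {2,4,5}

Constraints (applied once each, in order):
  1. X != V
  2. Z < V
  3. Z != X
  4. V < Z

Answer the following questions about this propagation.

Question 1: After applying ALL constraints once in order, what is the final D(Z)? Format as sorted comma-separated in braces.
Answer: {4,5}

Derivation:
Constraint 1 (X != V) on D(X)={2,3,4,5,6} D(V)={2,3,4,5,6}: no change
Constraint 2 (Z < V) on D(Z)={2,4,5} D(V)={2,3,4,5,6}: V {2,3,4,5,6}->{3,4,5,6}
Constraint 3 (Z != X) on D(Z)={2,4,5} D(X)={2,3,4,5,6}: no change
Constraint 4 (V < Z) on D(V)={3,4,5,6} D(Z)={2,4,5}: V {3,4,5,6}->{3,4}; Z {2,4,5}->{4,5}
So after all 4 constraints: D(Z) = {4,5}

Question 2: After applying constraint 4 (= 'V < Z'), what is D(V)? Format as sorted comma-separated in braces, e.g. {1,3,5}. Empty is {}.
Constraint 1 (X != V) on D(X)={2,3,4,5,6} D(V)={2,3,4,5,6}: no change
Constraint 2 (Z < V) on D(Z)={2,4,5} D(V)={2,3,4,5,6}: V {2,3,4,5,6}->{3,4,5,6}
Constraint 3 (Z != X) on D(Z)={2,4,5} D(X)={2,3,4,5,6}: no change
Constraint 4 (V < Z) on D(V)={3,4,5,6} D(Z)={2,4,5}: V {3,4,5,6}->{3,4}; Z {2,4,5}->{4,5}
So after constraint 4: D(V) = {3,4}

Answer: {3,4}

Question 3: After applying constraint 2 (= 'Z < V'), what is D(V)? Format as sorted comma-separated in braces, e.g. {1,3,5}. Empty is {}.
Constraint 1 (X != V) on D(X)={2,3,4,5,6} D(V)={2,3,4,5,6}: no change
Constraint 2 (Z < V) on D(Z)={2,4,5} D(V)={2,3,4,5,6}: V {2,3,4,5,6}->{3,4,5,6}
So after constraint 2: D(V) = {3,4,5,6}

Answer: {3,4,5,6}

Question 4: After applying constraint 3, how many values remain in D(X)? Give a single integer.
Answer: 5

Derivation:
Constraint 1 (X != V) on D(X)={2,3,4,5,6} D(V)={2,3,4,5,6}: no change
Constraint 2 (Z < V) on D(Z)={2,4,5} D(V)={2,3,4,5,6}: V {2,3,4,5,6}->{3,4,5,6}
Constraint 3 (Z != X) on D(Z)={2,4,5} D(X)={2,3,4,5,6}: no change
So after constraint 3: D(X)={2,3,4,5,6}, size = 5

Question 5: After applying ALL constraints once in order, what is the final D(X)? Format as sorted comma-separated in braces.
Constraint 1 (X != V) on D(X)={2,3,4,5,6} D(V)={2,3,4,5,6}: no change
Constraint 2 (Z < V) on D(Z)={2,4,5} D(V)={2,3,4,5,6}: V {2,3,4,5,6}->{3,4,5,6}
Constraint 3 (Z != X) on D(Z)={2,4,5} D(X)={2,3,4,5,6}: no change
Constraint 4 (V < Z) on D(V)={3,4,5,6} D(Z)={2,4,5}: V {3,4,5,6}->{3,4}; Z {2,4,5}->{4,5}
So after all 4 constraints: D(X) = {2,3,4,5,6}

Answer: {2,3,4,5,6}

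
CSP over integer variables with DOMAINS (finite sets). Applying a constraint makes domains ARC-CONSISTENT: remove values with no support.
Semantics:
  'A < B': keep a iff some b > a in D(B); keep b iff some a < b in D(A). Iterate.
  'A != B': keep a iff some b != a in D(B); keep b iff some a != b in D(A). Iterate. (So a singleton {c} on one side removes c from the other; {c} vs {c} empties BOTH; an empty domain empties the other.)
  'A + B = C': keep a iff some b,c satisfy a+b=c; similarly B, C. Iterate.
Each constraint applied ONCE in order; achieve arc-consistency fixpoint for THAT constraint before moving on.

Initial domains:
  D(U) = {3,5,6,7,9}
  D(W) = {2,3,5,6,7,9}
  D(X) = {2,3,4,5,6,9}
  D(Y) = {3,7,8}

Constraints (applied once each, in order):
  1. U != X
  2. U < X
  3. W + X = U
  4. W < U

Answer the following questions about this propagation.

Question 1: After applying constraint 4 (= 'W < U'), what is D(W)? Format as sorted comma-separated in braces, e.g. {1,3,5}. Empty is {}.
Answer: {2,3}

Derivation:
Constraint 1 (U != X) on D(U)={3,5,6,7,9} D(X)={2,3,4,5,6,9}: no change
Constraint 2 (U < X) on D(U)={3,5,6,7,9} D(X)={2,3,4,5,6,9}: U {3,5,6,7,9}->{3,5,6,7}; X {2,3,4,5,6,9}->{4,5,6,9}
Constraint 3 (W + X = U) on D(W)={2,3,5,6,7,9} D(X)={4,5,6,9} D(U)={3,5,6,7}: W {2,3,5,6,7,9}->{2,3}; X {4,5,6,9}->{4,5}; U {3,5,6,7}->{6,7}
Constraint 4 (W < U) on D(W)={2,3} D(U)={6,7}: no change
So after constraint 4: D(W) = {2,3}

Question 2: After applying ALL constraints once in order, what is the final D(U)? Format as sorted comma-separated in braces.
Answer: {6,7}

Derivation:
Constraint 1 (U != X) on D(U)={3,5,6,7,9} D(X)={2,3,4,5,6,9}: no change
Constraint 2 (U < X) on D(U)={3,5,6,7,9} D(X)={2,3,4,5,6,9}: U {3,5,6,7,9}->{3,5,6,7}; X {2,3,4,5,6,9}->{4,5,6,9}
Constraint 3 (W + X = U) on D(W)={2,3,5,6,7,9} D(X)={4,5,6,9} D(U)={3,5,6,7}: W {2,3,5,6,7,9}->{2,3}; X {4,5,6,9}->{4,5}; U {3,5,6,7}->{6,7}
Constraint 4 (W < U) on D(W)={2,3} D(U)={6,7}: no change
So after all 4 constraints: D(U) = {6,7}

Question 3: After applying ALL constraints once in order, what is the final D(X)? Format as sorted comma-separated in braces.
Constraint 1 (U != X) on D(U)={3,5,6,7,9} D(X)={2,3,4,5,6,9}: no change
Constraint 2 (U < X) on D(U)={3,5,6,7,9} D(X)={2,3,4,5,6,9}: U {3,5,6,7,9}->{3,5,6,7}; X {2,3,4,5,6,9}->{4,5,6,9}
Constraint 3 (W + X = U) on D(W)={2,3,5,6,7,9} D(X)={4,5,6,9} D(U)={3,5,6,7}: W {2,3,5,6,7,9}->{2,3}; X {4,5,6,9}->{4,5}; U {3,5,6,7}->{6,7}
Constraint 4 (W < U) on D(W)={2,3} D(U)={6,7}: no change
So after all 4 constraints: D(X) = {4,5}

Answer: {4,5}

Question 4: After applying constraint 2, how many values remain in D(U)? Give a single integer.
Answer: 4

Derivation:
Constraint 1 (U != X) on D(U)={3,5,6,7,9} D(X)={2,3,4,5,6,9}: no change
Constraint 2 (U < X) on D(U)={3,5,6,7,9} D(X)={2,3,4,5,6,9}: U {3,5,6,7,9}->{3,5,6,7}; X {2,3,4,5,6,9}->{4,5,6,9}
So after constraint 2: D(U)={3,5,6,7}, size = 4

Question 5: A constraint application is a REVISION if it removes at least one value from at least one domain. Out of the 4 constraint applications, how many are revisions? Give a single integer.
Answer: 2

Derivation:
Constraint 1 (U != X) on D(U)={3,5,6,7,9} D(X)={2,3,4,5,6,9}: no change => not a revision
Constraint 2 (U < X) on D(U)={3,5,6,7,9} D(X)={2,3,4,5,6,9}: U {3,5,6,7,9}->{3,5,6,7}; X {2,3,4,5,6,9}->{4,5,6,9} => REVISION
Constraint 3 (W + X = U) on D(W)={2,3,5,6,7,9} D(X)={4,5,6,9} D(U)={3,5,6,7}: W {2,3,5,6,7,9}->{2,3}; X {4,5,6,9}->{4,5}; U {3,5,6,7}->{6,7} => REVISION
Constraint 4 (W < U) on D(W)={2,3} D(U)={6,7}: no change => not a revision
Total revisions = 2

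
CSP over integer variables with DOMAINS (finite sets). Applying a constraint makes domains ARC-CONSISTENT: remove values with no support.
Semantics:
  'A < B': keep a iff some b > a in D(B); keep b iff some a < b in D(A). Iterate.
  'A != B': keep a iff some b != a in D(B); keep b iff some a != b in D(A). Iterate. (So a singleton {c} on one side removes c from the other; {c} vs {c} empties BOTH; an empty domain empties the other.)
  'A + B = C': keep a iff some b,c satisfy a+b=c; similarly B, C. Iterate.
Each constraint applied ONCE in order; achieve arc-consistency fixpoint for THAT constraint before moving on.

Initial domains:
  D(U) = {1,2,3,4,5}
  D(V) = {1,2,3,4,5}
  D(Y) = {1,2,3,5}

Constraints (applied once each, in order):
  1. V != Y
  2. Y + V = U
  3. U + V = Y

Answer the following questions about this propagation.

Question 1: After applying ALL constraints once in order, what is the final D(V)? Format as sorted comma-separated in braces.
Answer: {1}

Derivation:
Constraint 1 (V != Y) on D(V)={1,2,3,4,5} D(Y)={1,2,3,5}: no change
Constraint 2 (Y + V = U) on D(Y)={1,2,3,5} D(V)={1,2,3,4,5} D(U)={1,2,3,4,5}: Y {1,2,3,5}->{1,2,3}; V {1,2,3,4,5}->{1,2,3,4}; U {1,2,3,4,5}->{2,3,4,5}
Constraint 3 (U + V = Y) on D(U)={2,3,4,5} D(V)={1,2,3,4} D(Y)={1,2,3}: U {2,3,4,5}->{2}; V {1,2,3,4}->{1}; Y {1,2,3}->{3}
So after all 3 constraints: D(V) = {1}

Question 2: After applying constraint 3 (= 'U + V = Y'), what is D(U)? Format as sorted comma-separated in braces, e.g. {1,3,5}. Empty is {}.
Constraint 1 (V != Y) on D(V)={1,2,3,4,5} D(Y)={1,2,3,5}: no change
Constraint 2 (Y + V = U) on D(Y)={1,2,3,5} D(V)={1,2,3,4,5} D(U)={1,2,3,4,5}: Y {1,2,3,5}->{1,2,3}; V {1,2,3,4,5}->{1,2,3,4}; U {1,2,3,4,5}->{2,3,4,5}
Constraint 3 (U + V = Y) on D(U)={2,3,4,5} D(V)={1,2,3,4} D(Y)={1,2,3}: U {2,3,4,5}->{2}; V {1,2,3,4}->{1}; Y {1,2,3}->{3}
So after constraint 3: D(U) = {2}

Answer: {2}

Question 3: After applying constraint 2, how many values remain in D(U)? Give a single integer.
Constraint 1 (V != Y) on D(V)={1,2,3,4,5} D(Y)={1,2,3,5}: no change
Constraint 2 (Y + V = U) on D(Y)={1,2,3,5} D(V)={1,2,3,4,5} D(U)={1,2,3,4,5}: Y {1,2,3,5}->{1,2,3}; V {1,2,3,4,5}->{1,2,3,4}; U {1,2,3,4,5}->{2,3,4,5}
So after constraint 2: D(U)={2,3,4,5}, size = 4

Answer: 4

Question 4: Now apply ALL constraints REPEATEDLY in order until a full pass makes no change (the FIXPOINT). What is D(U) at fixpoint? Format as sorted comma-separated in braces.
pass 0 (initial): D(U)={1,2,3,4,5}
pass 1: U {1,2,3,4,5}->{2}; V {1,2,3,4,5}->{1}; Y {1,2,3,5}->{3}
pass 2: U {2}->{}; V {1}->{}; Y {3}->{}
pass 3: no change
Fixpoint after 3 passes: D(U) = {}

Answer: {}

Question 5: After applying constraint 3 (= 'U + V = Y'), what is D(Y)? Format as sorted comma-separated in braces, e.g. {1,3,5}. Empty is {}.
Answer: {3}

Derivation:
Constraint 1 (V != Y) on D(V)={1,2,3,4,5} D(Y)={1,2,3,5}: no change
Constraint 2 (Y + V = U) on D(Y)={1,2,3,5} D(V)={1,2,3,4,5} D(U)={1,2,3,4,5}: Y {1,2,3,5}->{1,2,3}; V {1,2,3,4,5}->{1,2,3,4}; U {1,2,3,4,5}->{2,3,4,5}
Constraint 3 (U + V = Y) on D(U)={2,3,4,5} D(V)={1,2,3,4} D(Y)={1,2,3}: U {2,3,4,5}->{2}; V {1,2,3,4}->{1}; Y {1,2,3}->{3}
So after constraint 3: D(Y) = {3}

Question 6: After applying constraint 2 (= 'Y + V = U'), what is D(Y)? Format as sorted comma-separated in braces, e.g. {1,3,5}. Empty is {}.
Constraint 1 (V != Y) on D(V)={1,2,3,4,5} D(Y)={1,2,3,5}: no change
Constraint 2 (Y + V = U) on D(Y)={1,2,3,5} D(V)={1,2,3,4,5} D(U)={1,2,3,4,5}: Y {1,2,3,5}->{1,2,3}; V {1,2,3,4,5}->{1,2,3,4}; U {1,2,3,4,5}->{2,3,4,5}
So after constraint 2: D(Y) = {1,2,3}

Answer: {1,2,3}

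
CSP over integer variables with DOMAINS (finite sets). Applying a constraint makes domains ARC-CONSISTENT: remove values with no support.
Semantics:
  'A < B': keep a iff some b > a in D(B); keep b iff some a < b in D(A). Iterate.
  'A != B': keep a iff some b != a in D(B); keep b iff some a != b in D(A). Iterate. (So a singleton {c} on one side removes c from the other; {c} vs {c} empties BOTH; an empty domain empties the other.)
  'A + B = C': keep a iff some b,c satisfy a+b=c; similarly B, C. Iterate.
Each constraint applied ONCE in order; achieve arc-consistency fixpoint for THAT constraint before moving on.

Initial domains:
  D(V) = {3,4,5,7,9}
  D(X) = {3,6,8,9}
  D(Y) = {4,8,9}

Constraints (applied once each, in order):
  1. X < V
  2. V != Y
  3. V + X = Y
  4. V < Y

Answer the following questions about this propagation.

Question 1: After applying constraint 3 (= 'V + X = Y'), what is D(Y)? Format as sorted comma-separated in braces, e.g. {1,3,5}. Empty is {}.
Constraint 1 (X < V) on D(X)={3,6,8,9} D(V)={3,4,5,7,9}: X {3,6,8,9}->{3,6,8}; V {3,4,5,7,9}->{4,5,7,9}
Constraint 2 (V != Y) on D(V)={4,5,7,9} D(Y)={4,8,9}: no change
Constraint 3 (V + X = Y) on D(V)={4,5,7,9} D(X)={3,6,8} D(Y)={4,8,9}: V {4,5,7,9}->{5}; X {3,6,8}->{3}; Y {4,8,9}->{8}
So after constraint 3: D(Y) = {8}

Answer: {8}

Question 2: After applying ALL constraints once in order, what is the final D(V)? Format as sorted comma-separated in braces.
Answer: {5}

Derivation:
Constraint 1 (X < V) on D(X)={3,6,8,9} D(V)={3,4,5,7,9}: X {3,6,8,9}->{3,6,8}; V {3,4,5,7,9}->{4,5,7,9}
Constraint 2 (V != Y) on D(V)={4,5,7,9} D(Y)={4,8,9}: no change
Constraint 3 (V + X = Y) on D(V)={4,5,7,9} D(X)={3,6,8} D(Y)={4,8,9}: V {4,5,7,9}->{5}; X {3,6,8}->{3}; Y {4,8,9}->{8}
Constraint 4 (V < Y) on D(V)={5} D(Y)={8}: no change
So after all 4 constraints: D(V) = {5}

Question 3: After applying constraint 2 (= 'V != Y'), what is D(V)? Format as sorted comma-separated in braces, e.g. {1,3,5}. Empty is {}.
Answer: {4,5,7,9}

Derivation:
Constraint 1 (X < V) on D(X)={3,6,8,9} D(V)={3,4,5,7,9}: X {3,6,8,9}->{3,6,8}; V {3,4,5,7,9}->{4,5,7,9}
Constraint 2 (V != Y) on D(V)={4,5,7,9} D(Y)={4,8,9}: no change
So after constraint 2: D(V) = {4,5,7,9}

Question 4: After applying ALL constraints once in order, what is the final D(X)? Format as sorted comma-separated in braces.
Answer: {3}

Derivation:
Constraint 1 (X < V) on D(X)={3,6,8,9} D(V)={3,4,5,7,9}: X {3,6,8,9}->{3,6,8}; V {3,4,5,7,9}->{4,5,7,9}
Constraint 2 (V != Y) on D(V)={4,5,7,9} D(Y)={4,8,9}: no change
Constraint 3 (V + X = Y) on D(V)={4,5,7,9} D(X)={3,6,8} D(Y)={4,8,9}: V {4,5,7,9}->{5}; X {3,6,8}->{3}; Y {4,8,9}->{8}
Constraint 4 (V < Y) on D(V)={5} D(Y)={8}: no change
So after all 4 constraints: D(X) = {3}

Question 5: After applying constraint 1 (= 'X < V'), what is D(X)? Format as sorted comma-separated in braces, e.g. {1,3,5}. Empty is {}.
Answer: {3,6,8}

Derivation:
Constraint 1 (X < V) on D(X)={3,6,8,9} D(V)={3,4,5,7,9}: X {3,6,8,9}->{3,6,8}; V {3,4,5,7,9}->{4,5,7,9}
So after constraint 1: D(X) = {3,6,8}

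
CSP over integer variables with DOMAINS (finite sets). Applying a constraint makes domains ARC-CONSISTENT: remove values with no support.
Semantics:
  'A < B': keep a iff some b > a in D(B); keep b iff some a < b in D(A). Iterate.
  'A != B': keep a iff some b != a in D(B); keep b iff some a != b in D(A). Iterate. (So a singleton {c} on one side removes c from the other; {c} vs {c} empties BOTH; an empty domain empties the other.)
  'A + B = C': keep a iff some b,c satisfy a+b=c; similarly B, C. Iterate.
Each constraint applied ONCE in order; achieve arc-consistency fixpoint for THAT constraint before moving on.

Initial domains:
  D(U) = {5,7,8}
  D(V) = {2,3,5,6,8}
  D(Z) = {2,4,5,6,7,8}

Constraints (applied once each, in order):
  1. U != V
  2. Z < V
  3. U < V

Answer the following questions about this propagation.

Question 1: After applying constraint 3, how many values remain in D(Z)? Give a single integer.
Answer: 5

Derivation:
Constraint 1 (U != V) on D(U)={5,7,8} D(V)={2,3,5,6,8}: no change
Constraint 2 (Z < V) on D(Z)={2,4,5,6,7,8} D(V)={2,3,5,6,8}: Z {2,4,5,6,7,8}->{2,4,5,6,7}; V {2,3,5,6,8}->{3,5,6,8}
Constraint 3 (U < V) on D(U)={5,7,8} D(V)={3,5,6,8}: U {5,7,8}->{5,7}; V {3,5,6,8}->{6,8}
So after constraint 3: D(Z)={2,4,5,6,7}, size = 5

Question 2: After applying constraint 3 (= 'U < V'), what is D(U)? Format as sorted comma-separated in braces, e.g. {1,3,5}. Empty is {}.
Constraint 1 (U != V) on D(U)={5,7,8} D(V)={2,3,5,6,8}: no change
Constraint 2 (Z < V) on D(Z)={2,4,5,6,7,8} D(V)={2,3,5,6,8}: Z {2,4,5,6,7,8}->{2,4,5,6,7}; V {2,3,5,6,8}->{3,5,6,8}
Constraint 3 (U < V) on D(U)={5,7,8} D(V)={3,5,6,8}: U {5,7,8}->{5,7}; V {3,5,6,8}->{6,8}
So after constraint 3: D(U) = {5,7}

Answer: {5,7}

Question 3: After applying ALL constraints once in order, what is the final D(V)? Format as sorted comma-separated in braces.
Constraint 1 (U != V) on D(U)={5,7,8} D(V)={2,3,5,6,8}: no change
Constraint 2 (Z < V) on D(Z)={2,4,5,6,7,8} D(V)={2,3,5,6,8}: Z {2,4,5,6,7,8}->{2,4,5,6,7}; V {2,3,5,6,8}->{3,5,6,8}
Constraint 3 (U < V) on D(U)={5,7,8} D(V)={3,5,6,8}: U {5,7,8}->{5,7}; V {3,5,6,8}->{6,8}
So after all 3 constraints: D(V) = {6,8}

Answer: {6,8}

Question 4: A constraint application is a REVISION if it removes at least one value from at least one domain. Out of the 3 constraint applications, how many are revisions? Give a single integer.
Answer: 2

Derivation:
Constraint 1 (U != V) on D(U)={5,7,8} D(V)={2,3,5,6,8}: no change => not a revision
Constraint 2 (Z < V) on D(Z)={2,4,5,6,7,8} D(V)={2,3,5,6,8}: Z {2,4,5,6,7,8}->{2,4,5,6,7}; V {2,3,5,6,8}->{3,5,6,8} => REVISION
Constraint 3 (U < V) on D(U)={5,7,8} D(V)={3,5,6,8}: U {5,7,8}->{5,7}; V {3,5,6,8}->{6,8} => REVISION
Total revisions = 2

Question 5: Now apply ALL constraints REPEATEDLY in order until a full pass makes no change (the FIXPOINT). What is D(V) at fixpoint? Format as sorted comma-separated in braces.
Answer: {6,8}

Derivation:
pass 0 (initial): D(V)={2,3,5,6,8}
pass 1: U {5,7,8}->{5,7}; V {2,3,5,6,8}->{6,8}; Z {2,4,5,6,7,8}->{2,4,5,6,7}
pass 2: no change
Fixpoint after 2 passes: D(V) = {6,8}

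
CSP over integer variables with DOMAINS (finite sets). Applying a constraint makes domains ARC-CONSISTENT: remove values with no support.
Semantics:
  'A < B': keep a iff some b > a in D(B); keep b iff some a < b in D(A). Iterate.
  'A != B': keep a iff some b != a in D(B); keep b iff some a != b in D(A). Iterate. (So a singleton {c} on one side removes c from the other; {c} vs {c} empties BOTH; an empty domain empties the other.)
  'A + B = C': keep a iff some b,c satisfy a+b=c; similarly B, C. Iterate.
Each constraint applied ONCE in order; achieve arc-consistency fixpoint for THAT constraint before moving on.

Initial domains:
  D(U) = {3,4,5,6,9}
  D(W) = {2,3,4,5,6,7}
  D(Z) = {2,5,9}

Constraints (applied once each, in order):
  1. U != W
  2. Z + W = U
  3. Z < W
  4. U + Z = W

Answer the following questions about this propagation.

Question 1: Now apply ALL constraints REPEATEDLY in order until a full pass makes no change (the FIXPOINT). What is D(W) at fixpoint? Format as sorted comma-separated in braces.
Answer: {}

Derivation:
pass 0 (initial): D(W)={2,3,4,5,6,7}
pass 1: U {3,4,5,6,9}->{5}; W {2,3,4,5,6,7}->{7}; Z {2,5,9}->{2}
pass 2: U {5}->{}; W {7}->{}; Z {2}->{}
pass 3: no change
Fixpoint after 3 passes: D(W) = {}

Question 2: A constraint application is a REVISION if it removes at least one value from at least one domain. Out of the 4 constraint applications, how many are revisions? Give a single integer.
Answer: 3

Derivation:
Constraint 1 (U != W) on D(U)={3,4,5,6,9} D(W)={2,3,4,5,6,7}: no change => not a revision
Constraint 2 (Z + W = U) on D(Z)={2,5,9} D(W)={2,3,4,5,6,7} D(U)={3,4,5,6,9}: Z {2,5,9}->{2,5}; W {2,3,4,5,6,7}->{2,3,4,7}; U {3,4,5,6,9}->{4,5,6,9} => REVISION
Constraint 3 (Z < W) on D(Z)={2,5} D(W)={2,3,4,7}: W {2,3,4,7}->{3,4,7} => REVISION
Constraint 4 (U + Z = W) on D(U)={4,5,6,9} D(Z)={2,5} D(W)={3,4,7}: U {4,5,6,9}->{5}; Z {2,5}->{2}; W {3,4,7}->{7} => REVISION
Total revisions = 3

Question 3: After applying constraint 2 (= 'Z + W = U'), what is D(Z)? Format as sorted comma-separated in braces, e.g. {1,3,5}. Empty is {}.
Constraint 1 (U != W) on D(U)={3,4,5,6,9} D(W)={2,3,4,5,6,7}: no change
Constraint 2 (Z + W = U) on D(Z)={2,5,9} D(W)={2,3,4,5,6,7} D(U)={3,4,5,6,9}: Z {2,5,9}->{2,5}; W {2,3,4,5,6,7}->{2,3,4,7}; U {3,4,5,6,9}->{4,5,6,9}
So after constraint 2: D(Z) = {2,5}

Answer: {2,5}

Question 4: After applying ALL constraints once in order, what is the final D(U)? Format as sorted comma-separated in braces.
Answer: {5}

Derivation:
Constraint 1 (U != W) on D(U)={3,4,5,6,9} D(W)={2,3,4,5,6,7}: no change
Constraint 2 (Z + W = U) on D(Z)={2,5,9} D(W)={2,3,4,5,6,7} D(U)={3,4,5,6,9}: Z {2,5,9}->{2,5}; W {2,3,4,5,6,7}->{2,3,4,7}; U {3,4,5,6,9}->{4,5,6,9}
Constraint 3 (Z < W) on D(Z)={2,5} D(W)={2,3,4,7}: W {2,3,4,7}->{3,4,7}
Constraint 4 (U + Z = W) on D(U)={4,5,6,9} D(Z)={2,5} D(W)={3,4,7}: U {4,5,6,9}->{5}; Z {2,5}->{2}; W {3,4,7}->{7}
So after all 4 constraints: D(U) = {5}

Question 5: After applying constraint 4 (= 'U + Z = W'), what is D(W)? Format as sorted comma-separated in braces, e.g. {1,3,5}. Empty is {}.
Constraint 1 (U != W) on D(U)={3,4,5,6,9} D(W)={2,3,4,5,6,7}: no change
Constraint 2 (Z + W = U) on D(Z)={2,5,9} D(W)={2,3,4,5,6,7} D(U)={3,4,5,6,9}: Z {2,5,9}->{2,5}; W {2,3,4,5,6,7}->{2,3,4,7}; U {3,4,5,6,9}->{4,5,6,9}
Constraint 3 (Z < W) on D(Z)={2,5} D(W)={2,3,4,7}: W {2,3,4,7}->{3,4,7}
Constraint 4 (U + Z = W) on D(U)={4,5,6,9} D(Z)={2,5} D(W)={3,4,7}: U {4,5,6,9}->{5}; Z {2,5}->{2}; W {3,4,7}->{7}
So after constraint 4: D(W) = {7}

Answer: {7}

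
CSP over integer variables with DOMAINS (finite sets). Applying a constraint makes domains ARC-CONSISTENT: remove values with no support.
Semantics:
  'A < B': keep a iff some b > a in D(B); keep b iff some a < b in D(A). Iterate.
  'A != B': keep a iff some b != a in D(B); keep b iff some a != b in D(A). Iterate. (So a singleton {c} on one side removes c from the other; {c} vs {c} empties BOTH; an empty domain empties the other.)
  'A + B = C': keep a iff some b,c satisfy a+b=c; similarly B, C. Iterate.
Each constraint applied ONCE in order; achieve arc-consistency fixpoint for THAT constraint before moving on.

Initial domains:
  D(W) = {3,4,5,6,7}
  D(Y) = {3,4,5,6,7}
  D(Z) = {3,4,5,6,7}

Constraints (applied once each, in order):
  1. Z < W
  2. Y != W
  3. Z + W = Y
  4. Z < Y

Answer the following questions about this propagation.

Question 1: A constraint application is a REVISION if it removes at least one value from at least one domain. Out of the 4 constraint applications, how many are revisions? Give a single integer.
Answer: 2

Derivation:
Constraint 1 (Z < W) on D(Z)={3,4,5,6,7} D(W)={3,4,5,6,7}: Z {3,4,5,6,7}->{3,4,5,6}; W {3,4,5,6,7}->{4,5,6,7} => REVISION
Constraint 2 (Y != W) on D(Y)={3,4,5,6,7} D(W)={4,5,6,7}: no change => not a revision
Constraint 3 (Z + W = Y) on D(Z)={3,4,5,6} D(W)={4,5,6,7} D(Y)={3,4,5,6,7}: Z {3,4,5,6}->{3}; W {4,5,6,7}->{4}; Y {3,4,5,6,7}->{7} => REVISION
Constraint 4 (Z < Y) on D(Z)={3} D(Y)={7}: no change => not a revision
Total revisions = 2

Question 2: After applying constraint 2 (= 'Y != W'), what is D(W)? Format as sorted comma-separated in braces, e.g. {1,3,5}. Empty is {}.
Answer: {4,5,6,7}

Derivation:
Constraint 1 (Z < W) on D(Z)={3,4,5,6,7} D(W)={3,4,5,6,7}: Z {3,4,5,6,7}->{3,4,5,6}; W {3,4,5,6,7}->{4,5,6,7}
Constraint 2 (Y != W) on D(Y)={3,4,5,6,7} D(W)={4,5,6,7}: no change
So after constraint 2: D(W) = {4,5,6,7}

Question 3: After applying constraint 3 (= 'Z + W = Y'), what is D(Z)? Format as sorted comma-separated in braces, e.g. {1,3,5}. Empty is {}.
Constraint 1 (Z < W) on D(Z)={3,4,5,6,7} D(W)={3,4,5,6,7}: Z {3,4,5,6,7}->{3,4,5,6}; W {3,4,5,6,7}->{4,5,6,7}
Constraint 2 (Y != W) on D(Y)={3,4,5,6,7} D(W)={4,5,6,7}: no change
Constraint 3 (Z + W = Y) on D(Z)={3,4,5,6} D(W)={4,5,6,7} D(Y)={3,4,5,6,7}: Z {3,4,5,6}->{3}; W {4,5,6,7}->{4}; Y {3,4,5,6,7}->{7}
So after constraint 3: D(Z) = {3}

Answer: {3}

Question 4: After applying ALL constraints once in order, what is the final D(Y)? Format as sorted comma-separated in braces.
Answer: {7}

Derivation:
Constraint 1 (Z < W) on D(Z)={3,4,5,6,7} D(W)={3,4,5,6,7}: Z {3,4,5,6,7}->{3,4,5,6}; W {3,4,5,6,7}->{4,5,6,7}
Constraint 2 (Y != W) on D(Y)={3,4,5,6,7} D(W)={4,5,6,7}: no change
Constraint 3 (Z + W = Y) on D(Z)={3,4,5,6} D(W)={4,5,6,7} D(Y)={3,4,5,6,7}: Z {3,4,5,6}->{3}; W {4,5,6,7}->{4}; Y {3,4,5,6,7}->{7}
Constraint 4 (Z < Y) on D(Z)={3} D(Y)={7}: no change
So after all 4 constraints: D(Y) = {7}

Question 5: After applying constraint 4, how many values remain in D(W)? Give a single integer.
Answer: 1

Derivation:
Constraint 1 (Z < W) on D(Z)={3,4,5,6,7} D(W)={3,4,5,6,7}: Z {3,4,5,6,7}->{3,4,5,6}; W {3,4,5,6,7}->{4,5,6,7}
Constraint 2 (Y != W) on D(Y)={3,4,5,6,7} D(W)={4,5,6,7}: no change
Constraint 3 (Z + W = Y) on D(Z)={3,4,5,6} D(W)={4,5,6,7} D(Y)={3,4,5,6,7}: Z {3,4,5,6}->{3}; W {4,5,6,7}->{4}; Y {3,4,5,6,7}->{7}
Constraint 4 (Z < Y) on D(Z)={3} D(Y)={7}: no change
So after constraint 4: D(W)={4}, size = 1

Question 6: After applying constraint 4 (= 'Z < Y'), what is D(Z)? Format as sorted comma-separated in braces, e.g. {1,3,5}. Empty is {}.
Answer: {3}

Derivation:
Constraint 1 (Z < W) on D(Z)={3,4,5,6,7} D(W)={3,4,5,6,7}: Z {3,4,5,6,7}->{3,4,5,6}; W {3,4,5,6,7}->{4,5,6,7}
Constraint 2 (Y != W) on D(Y)={3,4,5,6,7} D(W)={4,5,6,7}: no change
Constraint 3 (Z + W = Y) on D(Z)={3,4,5,6} D(W)={4,5,6,7} D(Y)={3,4,5,6,7}: Z {3,4,5,6}->{3}; W {4,5,6,7}->{4}; Y {3,4,5,6,7}->{7}
Constraint 4 (Z < Y) on D(Z)={3} D(Y)={7}: no change
So after constraint 4: D(Z) = {3}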